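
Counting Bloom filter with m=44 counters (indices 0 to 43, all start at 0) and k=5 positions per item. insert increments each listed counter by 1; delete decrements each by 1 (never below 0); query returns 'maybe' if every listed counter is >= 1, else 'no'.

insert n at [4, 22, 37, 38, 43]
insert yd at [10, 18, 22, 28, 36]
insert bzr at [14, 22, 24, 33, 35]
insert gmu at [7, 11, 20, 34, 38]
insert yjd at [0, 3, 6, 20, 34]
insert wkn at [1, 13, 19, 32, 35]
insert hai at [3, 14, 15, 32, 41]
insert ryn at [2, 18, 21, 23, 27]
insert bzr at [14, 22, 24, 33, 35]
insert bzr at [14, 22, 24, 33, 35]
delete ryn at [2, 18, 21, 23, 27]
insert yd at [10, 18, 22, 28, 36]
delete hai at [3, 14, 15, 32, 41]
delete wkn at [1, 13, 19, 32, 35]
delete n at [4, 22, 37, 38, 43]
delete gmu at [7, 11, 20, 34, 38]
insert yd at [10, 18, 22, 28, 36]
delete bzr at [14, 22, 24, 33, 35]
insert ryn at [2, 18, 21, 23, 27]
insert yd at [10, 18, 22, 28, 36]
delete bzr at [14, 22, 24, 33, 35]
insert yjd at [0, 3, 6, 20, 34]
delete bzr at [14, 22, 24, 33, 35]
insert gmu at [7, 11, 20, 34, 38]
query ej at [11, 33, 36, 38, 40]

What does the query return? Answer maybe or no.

Answer: no

Derivation:
Step 1: insert n at [4, 22, 37, 38, 43] -> counters=[0,0,0,0,1,0,0,0,0,0,0,0,0,0,0,0,0,0,0,0,0,0,1,0,0,0,0,0,0,0,0,0,0,0,0,0,0,1,1,0,0,0,0,1]
Step 2: insert yd at [10, 18, 22, 28, 36] -> counters=[0,0,0,0,1,0,0,0,0,0,1,0,0,0,0,0,0,0,1,0,0,0,2,0,0,0,0,0,1,0,0,0,0,0,0,0,1,1,1,0,0,0,0,1]
Step 3: insert bzr at [14, 22, 24, 33, 35] -> counters=[0,0,0,0,1,0,0,0,0,0,1,0,0,0,1,0,0,0,1,0,0,0,3,0,1,0,0,0,1,0,0,0,0,1,0,1,1,1,1,0,0,0,0,1]
Step 4: insert gmu at [7, 11, 20, 34, 38] -> counters=[0,0,0,0,1,0,0,1,0,0,1,1,0,0,1,0,0,0,1,0,1,0,3,0,1,0,0,0,1,0,0,0,0,1,1,1,1,1,2,0,0,0,0,1]
Step 5: insert yjd at [0, 3, 6, 20, 34] -> counters=[1,0,0,1,1,0,1,1,0,0,1,1,0,0,1,0,0,0,1,0,2,0,3,0,1,0,0,0,1,0,0,0,0,1,2,1,1,1,2,0,0,0,0,1]
Step 6: insert wkn at [1, 13, 19, 32, 35] -> counters=[1,1,0,1,1,0,1,1,0,0,1,1,0,1,1,0,0,0,1,1,2,0,3,0,1,0,0,0,1,0,0,0,1,1,2,2,1,1,2,0,0,0,0,1]
Step 7: insert hai at [3, 14, 15, 32, 41] -> counters=[1,1,0,2,1,0,1,1,0,0,1,1,0,1,2,1,0,0,1,1,2,0,3,0,1,0,0,0,1,0,0,0,2,1,2,2,1,1,2,0,0,1,0,1]
Step 8: insert ryn at [2, 18, 21, 23, 27] -> counters=[1,1,1,2,1,0,1,1,0,0,1,1,0,1,2,1,0,0,2,1,2,1,3,1,1,0,0,1,1,0,0,0,2,1,2,2,1,1,2,0,0,1,0,1]
Step 9: insert bzr at [14, 22, 24, 33, 35] -> counters=[1,1,1,2,1,0,1,1,0,0,1,1,0,1,3,1,0,0,2,1,2,1,4,1,2,0,0,1,1,0,0,0,2,2,2,3,1,1,2,0,0,1,0,1]
Step 10: insert bzr at [14, 22, 24, 33, 35] -> counters=[1,1,1,2,1,0,1,1,0,0,1,1,0,1,4,1,0,0,2,1,2,1,5,1,3,0,0,1,1,0,0,0,2,3,2,4,1,1,2,0,0,1,0,1]
Step 11: delete ryn at [2, 18, 21, 23, 27] -> counters=[1,1,0,2,1,0,1,1,0,0,1,1,0,1,4,1,0,0,1,1,2,0,5,0,3,0,0,0,1,0,0,0,2,3,2,4,1,1,2,0,0,1,0,1]
Step 12: insert yd at [10, 18, 22, 28, 36] -> counters=[1,1,0,2,1,0,1,1,0,0,2,1,0,1,4,1,0,0,2,1,2,0,6,0,3,0,0,0,2,0,0,0,2,3,2,4,2,1,2,0,0,1,0,1]
Step 13: delete hai at [3, 14, 15, 32, 41] -> counters=[1,1,0,1,1,0,1,1,0,0,2,1,0,1,3,0,0,0,2,1,2,0,6,0,3,0,0,0,2,0,0,0,1,3,2,4,2,1,2,0,0,0,0,1]
Step 14: delete wkn at [1, 13, 19, 32, 35] -> counters=[1,0,0,1,1,0,1,1,0,0,2,1,0,0,3,0,0,0,2,0,2,0,6,0,3,0,0,0,2,0,0,0,0,3,2,3,2,1,2,0,0,0,0,1]
Step 15: delete n at [4, 22, 37, 38, 43] -> counters=[1,0,0,1,0,0,1,1,0,0,2,1,0,0,3,0,0,0,2,0,2,0,5,0,3,0,0,0,2,0,0,0,0,3,2,3,2,0,1,0,0,0,0,0]
Step 16: delete gmu at [7, 11, 20, 34, 38] -> counters=[1,0,0,1,0,0,1,0,0,0,2,0,0,0,3,0,0,0,2,0,1,0,5,0,3,0,0,0,2,0,0,0,0,3,1,3,2,0,0,0,0,0,0,0]
Step 17: insert yd at [10, 18, 22, 28, 36] -> counters=[1,0,0,1,0,0,1,0,0,0,3,0,0,0,3,0,0,0,3,0,1,0,6,0,3,0,0,0,3,0,0,0,0,3,1,3,3,0,0,0,0,0,0,0]
Step 18: delete bzr at [14, 22, 24, 33, 35] -> counters=[1,0,0,1,0,0,1,0,0,0,3,0,0,0,2,0,0,0,3,0,1,0,5,0,2,0,0,0,3,0,0,0,0,2,1,2,3,0,0,0,0,0,0,0]
Step 19: insert ryn at [2, 18, 21, 23, 27] -> counters=[1,0,1,1,0,0,1,0,0,0,3,0,0,0,2,0,0,0,4,0,1,1,5,1,2,0,0,1,3,0,0,0,0,2,1,2,3,0,0,0,0,0,0,0]
Step 20: insert yd at [10, 18, 22, 28, 36] -> counters=[1,0,1,1,0,0,1,0,0,0,4,0,0,0,2,0,0,0,5,0,1,1,6,1,2,0,0,1,4,0,0,0,0,2,1,2,4,0,0,0,0,0,0,0]
Step 21: delete bzr at [14, 22, 24, 33, 35] -> counters=[1,0,1,1,0,0,1,0,0,0,4,0,0,0,1,0,0,0,5,0,1,1,5,1,1,0,0,1,4,0,0,0,0,1,1,1,4,0,0,0,0,0,0,0]
Step 22: insert yjd at [0, 3, 6, 20, 34] -> counters=[2,0,1,2,0,0,2,0,0,0,4,0,0,0,1,0,0,0,5,0,2,1,5,1,1,0,0,1,4,0,0,0,0,1,2,1,4,0,0,0,0,0,0,0]
Step 23: delete bzr at [14, 22, 24, 33, 35] -> counters=[2,0,1,2,0,0,2,0,0,0,4,0,0,0,0,0,0,0,5,0,2,1,4,1,0,0,0,1,4,0,0,0,0,0,2,0,4,0,0,0,0,0,0,0]
Step 24: insert gmu at [7, 11, 20, 34, 38] -> counters=[2,0,1,2,0,0,2,1,0,0,4,1,0,0,0,0,0,0,5,0,3,1,4,1,0,0,0,1,4,0,0,0,0,0,3,0,4,0,1,0,0,0,0,0]
Query ej: check counters[11]=1 counters[33]=0 counters[36]=4 counters[38]=1 counters[40]=0 -> no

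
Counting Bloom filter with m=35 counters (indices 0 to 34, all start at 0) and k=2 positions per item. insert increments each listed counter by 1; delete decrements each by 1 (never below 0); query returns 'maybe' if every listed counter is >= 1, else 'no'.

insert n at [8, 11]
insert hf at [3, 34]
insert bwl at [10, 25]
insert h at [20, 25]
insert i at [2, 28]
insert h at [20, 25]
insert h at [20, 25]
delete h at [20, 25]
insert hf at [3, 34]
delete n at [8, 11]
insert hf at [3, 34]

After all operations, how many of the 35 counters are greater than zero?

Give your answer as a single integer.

Answer: 7

Derivation:
Step 1: insert n at [8, 11] -> counters=[0,0,0,0,0,0,0,0,1,0,0,1,0,0,0,0,0,0,0,0,0,0,0,0,0,0,0,0,0,0,0,0,0,0,0]
Step 2: insert hf at [3, 34] -> counters=[0,0,0,1,0,0,0,0,1,0,0,1,0,0,0,0,0,0,0,0,0,0,0,0,0,0,0,0,0,0,0,0,0,0,1]
Step 3: insert bwl at [10, 25] -> counters=[0,0,0,1,0,0,0,0,1,0,1,1,0,0,0,0,0,0,0,0,0,0,0,0,0,1,0,0,0,0,0,0,0,0,1]
Step 4: insert h at [20, 25] -> counters=[0,0,0,1,0,0,0,0,1,0,1,1,0,0,0,0,0,0,0,0,1,0,0,0,0,2,0,0,0,0,0,0,0,0,1]
Step 5: insert i at [2, 28] -> counters=[0,0,1,1,0,0,0,0,1,0,1,1,0,0,0,0,0,0,0,0,1,0,0,0,0,2,0,0,1,0,0,0,0,0,1]
Step 6: insert h at [20, 25] -> counters=[0,0,1,1,0,0,0,0,1,0,1,1,0,0,0,0,0,0,0,0,2,0,0,0,0,3,0,0,1,0,0,0,0,0,1]
Step 7: insert h at [20, 25] -> counters=[0,0,1,1,0,0,0,0,1,0,1,1,0,0,0,0,0,0,0,0,3,0,0,0,0,4,0,0,1,0,0,0,0,0,1]
Step 8: delete h at [20, 25] -> counters=[0,0,1,1,0,0,0,0,1,0,1,1,0,0,0,0,0,0,0,0,2,0,0,0,0,3,0,0,1,0,0,0,0,0,1]
Step 9: insert hf at [3, 34] -> counters=[0,0,1,2,0,0,0,0,1,0,1,1,0,0,0,0,0,0,0,0,2,0,0,0,0,3,0,0,1,0,0,0,0,0,2]
Step 10: delete n at [8, 11] -> counters=[0,0,1,2,0,0,0,0,0,0,1,0,0,0,0,0,0,0,0,0,2,0,0,0,0,3,0,0,1,0,0,0,0,0,2]
Step 11: insert hf at [3, 34] -> counters=[0,0,1,3,0,0,0,0,0,0,1,0,0,0,0,0,0,0,0,0,2,0,0,0,0,3,0,0,1,0,0,0,0,0,3]
Final counters=[0,0,1,3,0,0,0,0,0,0,1,0,0,0,0,0,0,0,0,0,2,0,0,0,0,3,0,0,1,0,0,0,0,0,3] -> 7 nonzero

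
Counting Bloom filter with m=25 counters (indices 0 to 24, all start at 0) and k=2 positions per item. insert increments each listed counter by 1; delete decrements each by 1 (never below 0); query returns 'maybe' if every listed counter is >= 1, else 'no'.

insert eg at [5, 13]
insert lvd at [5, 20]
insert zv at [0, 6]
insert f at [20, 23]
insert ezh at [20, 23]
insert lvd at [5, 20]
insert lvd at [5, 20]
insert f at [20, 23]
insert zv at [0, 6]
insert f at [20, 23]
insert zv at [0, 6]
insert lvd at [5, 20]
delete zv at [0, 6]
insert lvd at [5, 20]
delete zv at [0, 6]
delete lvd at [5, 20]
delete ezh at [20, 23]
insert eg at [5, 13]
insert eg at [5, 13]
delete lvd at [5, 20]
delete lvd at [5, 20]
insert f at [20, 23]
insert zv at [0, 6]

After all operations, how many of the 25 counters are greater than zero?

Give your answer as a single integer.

Step 1: insert eg at [5, 13] -> counters=[0,0,0,0,0,1,0,0,0,0,0,0,0,1,0,0,0,0,0,0,0,0,0,0,0]
Step 2: insert lvd at [5, 20] -> counters=[0,0,0,0,0,2,0,0,0,0,0,0,0,1,0,0,0,0,0,0,1,0,0,0,0]
Step 3: insert zv at [0, 6] -> counters=[1,0,0,0,0,2,1,0,0,0,0,0,0,1,0,0,0,0,0,0,1,0,0,0,0]
Step 4: insert f at [20, 23] -> counters=[1,0,0,0,0,2,1,0,0,0,0,0,0,1,0,0,0,0,0,0,2,0,0,1,0]
Step 5: insert ezh at [20, 23] -> counters=[1,0,0,0,0,2,1,0,0,0,0,0,0,1,0,0,0,0,0,0,3,0,0,2,0]
Step 6: insert lvd at [5, 20] -> counters=[1,0,0,0,0,3,1,0,0,0,0,0,0,1,0,0,0,0,0,0,4,0,0,2,0]
Step 7: insert lvd at [5, 20] -> counters=[1,0,0,0,0,4,1,0,0,0,0,0,0,1,0,0,0,0,0,0,5,0,0,2,0]
Step 8: insert f at [20, 23] -> counters=[1,0,0,0,0,4,1,0,0,0,0,0,0,1,0,0,0,0,0,0,6,0,0,3,0]
Step 9: insert zv at [0, 6] -> counters=[2,0,0,0,0,4,2,0,0,0,0,0,0,1,0,0,0,0,0,0,6,0,0,3,0]
Step 10: insert f at [20, 23] -> counters=[2,0,0,0,0,4,2,0,0,0,0,0,0,1,0,0,0,0,0,0,7,0,0,4,0]
Step 11: insert zv at [0, 6] -> counters=[3,0,0,0,0,4,3,0,0,0,0,0,0,1,0,0,0,0,0,0,7,0,0,4,0]
Step 12: insert lvd at [5, 20] -> counters=[3,0,0,0,0,5,3,0,0,0,0,0,0,1,0,0,0,0,0,0,8,0,0,4,0]
Step 13: delete zv at [0, 6] -> counters=[2,0,0,0,0,5,2,0,0,0,0,0,0,1,0,0,0,0,0,0,8,0,0,4,0]
Step 14: insert lvd at [5, 20] -> counters=[2,0,0,0,0,6,2,0,0,0,0,0,0,1,0,0,0,0,0,0,9,0,0,4,0]
Step 15: delete zv at [0, 6] -> counters=[1,0,0,0,0,6,1,0,0,0,0,0,0,1,0,0,0,0,0,0,9,0,0,4,0]
Step 16: delete lvd at [5, 20] -> counters=[1,0,0,0,0,5,1,0,0,0,0,0,0,1,0,0,0,0,0,0,8,0,0,4,0]
Step 17: delete ezh at [20, 23] -> counters=[1,0,0,0,0,5,1,0,0,0,0,0,0,1,0,0,0,0,0,0,7,0,0,3,0]
Step 18: insert eg at [5, 13] -> counters=[1,0,0,0,0,6,1,0,0,0,0,0,0,2,0,0,0,0,0,0,7,0,0,3,0]
Step 19: insert eg at [5, 13] -> counters=[1,0,0,0,0,7,1,0,0,0,0,0,0,3,0,0,0,0,0,0,7,0,0,3,0]
Step 20: delete lvd at [5, 20] -> counters=[1,0,0,0,0,6,1,0,0,0,0,0,0,3,0,0,0,0,0,0,6,0,0,3,0]
Step 21: delete lvd at [5, 20] -> counters=[1,0,0,0,0,5,1,0,0,0,0,0,0,3,0,0,0,0,0,0,5,0,0,3,0]
Step 22: insert f at [20, 23] -> counters=[1,0,0,0,0,5,1,0,0,0,0,0,0,3,0,0,0,0,0,0,6,0,0,4,0]
Step 23: insert zv at [0, 6] -> counters=[2,0,0,0,0,5,2,0,0,0,0,0,0,3,0,0,0,0,0,0,6,0,0,4,0]
Final counters=[2,0,0,0,0,5,2,0,0,0,0,0,0,3,0,0,0,0,0,0,6,0,0,4,0] -> 6 nonzero

Answer: 6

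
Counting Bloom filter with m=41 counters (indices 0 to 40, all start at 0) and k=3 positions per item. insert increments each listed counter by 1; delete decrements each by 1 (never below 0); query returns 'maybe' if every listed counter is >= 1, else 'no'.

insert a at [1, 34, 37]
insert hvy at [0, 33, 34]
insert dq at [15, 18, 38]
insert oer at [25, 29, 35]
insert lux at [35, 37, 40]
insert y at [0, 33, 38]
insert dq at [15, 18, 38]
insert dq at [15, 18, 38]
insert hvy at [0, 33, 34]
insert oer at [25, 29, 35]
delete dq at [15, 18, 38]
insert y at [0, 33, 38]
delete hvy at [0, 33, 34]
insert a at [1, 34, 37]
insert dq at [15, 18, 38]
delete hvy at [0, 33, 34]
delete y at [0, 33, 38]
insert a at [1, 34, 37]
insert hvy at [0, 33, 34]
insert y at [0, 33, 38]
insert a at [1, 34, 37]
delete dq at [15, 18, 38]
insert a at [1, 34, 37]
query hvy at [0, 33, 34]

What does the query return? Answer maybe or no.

Step 1: insert a at [1, 34, 37] -> counters=[0,1,0,0,0,0,0,0,0,0,0,0,0,0,0,0,0,0,0,0,0,0,0,0,0,0,0,0,0,0,0,0,0,0,1,0,0,1,0,0,0]
Step 2: insert hvy at [0, 33, 34] -> counters=[1,1,0,0,0,0,0,0,0,0,0,0,0,0,0,0,0,0,0,0,0,0,0,0,0,0,0,0,0,0,0,0,0,1,2,0,0,1,0,0,0]
Step 3: insert dq at [15, 18, 38] -> counters=[1,1,0,0,0,0,0,0,0,0,0,0,0,0,0,1,0,0,1,0,0,0,0,0,0,0,0,0,0,0,0,0,0,1,2,0,0,1,1,0,0]
Step 4: insert oer at [25, 29, 35] -> counters=[1,1,0,0,0,0,0,0,0,0,0,0,0,0,0,1,0,0,1,0,0,0,0,0,0,1,0,0,0,1,0,0,0,1,2,1,0,1,1,0,0]
Step 5: insert lux at [35, 37, 40] -> counters=[1,1,0,0,0,0,0,0,0,0,0,0,0,0,0,1,0,0,1,0,0,0,0,0,0,1,0,0,0,1,0,0,0,1,2,2,0,2,1,0,1]
Step 6: insert y at [0, 33, 38] -> counters=[2,1,0,0,0,0,0,0,0,0,0,0,0,0,0,1,0,0,1,0,0,0,0,0,0,1,0,0,0,1,0,0,0,2,2,2,0,2,2,0,1]
Step 7: insert dq at [15, 18, 38] -> counters=[2,1,0,0,0,0,0,0,0,0,0,0,0,0,0,2,0,0,2,0,0,0,0,0,0,1,0,0,0,1,0,0,0,2,2,2,0,2,3,0,1]
Step 8: insert dq at [15, 18, 38] -> counters=[2,1,0,0,0,0,0,0,0,0,0,0,0,0,0,3,0,0,3,0,0,0,0,0,0,1,0,0,0,1,0,0,0,2,2,2,0,2,4,0,1]
Step 9: insert hvy at [0, 33, 34] -> counters=[3,1,0,0,0,0,0,0,0,0,0,0,0,0,0,3,0,0,3,0,0,0,0,0,0,1,0,0,0,1,0,0,0,3,3,2,0,2,4,0,1]
Step 10: insert oer at [25, 29, 35] -> counters=[3,1,0,0,0,0,0,0,0,0,0,0,0,0,0,3,0,0,3,0,0,0,0,0,0,2,0,0,0,2,0,0,0,3,3,3,0,2,4,0,1]
Step 11: delete dq at [15, 18, 38] -> counters=[3,1,0,0,0,0,0,0,0,0,0,0,0,0,0,2,0,0,2,0,0,0,0,0,0,2,0,0,0,2,0,0,0,3,3,3,0,2,3,0,1]
Step 12: insert y at [0, 33, 38] -> counters=[4,1,0,0,0,0,0,0,0,0,0,0,0,0,0,2,0,0,2,0,0,0,0,0,0,2,0,0,0,2,0,0,0,4,3,3,0,2,4,0,1]
Step 13: delete hvy at [0, 33, 34] -> counters=[3,1,0,0,0,0,0,0,0,0,0,0,0,0,0,2,0,0,2,0,0,0,0,0,0,2,0,0,0,2,0,0,0,3,2,3,0,2,4,0,1]
Step 14: insert a at [1, 34, 37] -> counters=[3,2,0,0,0,0,0,0,0,0,0,0,0,0,0,2,0,0,2,0,0,0,0,0,0,2,0,0,0,2,0,0,0,3,3,3,0,3,4,0,1]
Step 15: insert dq at [15, 18, 38] -> counters=[3,2,0,0,0,0,0,0,0,0,0,0,0,0,0,3,0,0,3,0,0,0,0,0,0,2,0,0,0,2,0,0,0,3,3,3,0,3,5,0,1]
Step 16: delete hvy at [0, 33, 34] -> counters=[2,2,0,0,0,0,0,0,0,0,0,0,0,0,0,3,0,0,3,0,0,0,0,0,0,2,0,0,0,2,0,0,0,2,2,3,0,3,5,0,1]
Step 17: delete y at [0, 33, 38] -> counters=[1,2,0,0,0,0,0,0,0,0,0,0,0,0,0,3,0,0,3,0,0,0,0,0,0,2,0,0,0,2,0,0,0,1,2,3,0,3,4,0,1]
Step 18: insert a at [1, 34, 37] -> counters=[1,3,0,0,0,0,0,0,0,0,0,0,0,0,0,3,0,0,3,0,0,0,0,0,0,2,0,0,0,2,0,0,0,1,3,3,0,4,4,0,1]
Step 19: insert hvy at [0, 33, 34] -> counters=[2,3,0,0,0,0,0,0,0,0,0,0,0,0,0,3,0,0,3,0,0,0,0,0,0,2,0,0,0,2,0,0,0,2,4,3,0,4,4,0,1]
Step 20: insert y at [0, 33, 38] -> counters=[3,3,0,0,0,0,0,0,0,0,0,0,0,0,0,3,0,0,3,0,0,0,0,0,0,2,0,0,0,2,0,0,0,3,4,3,0,4,5,0,1]
Step 21: insert a at [1, 34, 37] -> counters=[3,4,0,0,0,0,0,0,0,0,0,0,0,0,0,3,0,0,3,0,0,0,0,0,0,2,0,0,0,2,0,0,0,3,5,3,0,5,5,0,1]
Step 22: delete dq at [15, 18, 38] -> counters=[3,4,0,0,0,0,0,0,0,0,0,0,0,0,0,2,0,0,2,0,0,0,0,0,0,2,0,0,0,2,0,0,0,3,5,3,0,5,4,0,1]
Step 23: insert a at [1, 34, 37] -> counters=[3,5,0,0,0,0,0,0,0,0,0,0,0,0,0,2,0,0,2,0,0,0,0,0,0,2,0,0,0,2,0,0,0,3,6,3,0,6,4,0,1]
Query hvy: check counters[0]=3 counters[33]=3 counters[34]=6 -> maybe

Answer: maybe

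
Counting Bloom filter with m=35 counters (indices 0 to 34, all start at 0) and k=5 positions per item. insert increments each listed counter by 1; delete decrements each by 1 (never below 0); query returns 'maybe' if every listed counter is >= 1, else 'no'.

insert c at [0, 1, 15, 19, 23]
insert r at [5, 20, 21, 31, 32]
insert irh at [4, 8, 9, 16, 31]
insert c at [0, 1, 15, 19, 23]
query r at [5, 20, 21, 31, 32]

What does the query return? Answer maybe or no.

Answer: maybe

Derivation:
Step 1: insert c at [0, 1, 15, 19, 23] -> counters=[1,1,0,0,0,0,0,0,0,0,0,0,0,0,0,1,0,0,0,1,0,0,0,1,0,0,0,0,0,0,0,0,0,0,0]
Step 2: insert r at [5, 20, 21, 31, 32] -> counters=[1,1,0,0,0,1,0,0,0,0,0,0,0,0,0,1,0,0,0,1,1,1,0,1,0,0,0,0,0,0,0,1,1,0,0]
Step 3: insert irh at [4, 8, 9, 16, 31] -> counters=[1,1,0,0,1,1,0,0,1,1,0,0,0,0,0,1,1,0,0,1,1,1,0,1,0,0,0,0,0,0,0,2,1,0,0]
Step 4: insert c at [0, 1, 15, 19, 23] -> counters=[2,2,0,0,1,1,0,0,1,1,0,0,0,0,0,2,1,0,0,2,1,1,0,2,0,0,0,0,0,0,0,2,1,0,0]
Query r: check counters[5]=1 counters[20]=1 counters[21]=1 counters[31]=2 counters[32]=1 -> maybe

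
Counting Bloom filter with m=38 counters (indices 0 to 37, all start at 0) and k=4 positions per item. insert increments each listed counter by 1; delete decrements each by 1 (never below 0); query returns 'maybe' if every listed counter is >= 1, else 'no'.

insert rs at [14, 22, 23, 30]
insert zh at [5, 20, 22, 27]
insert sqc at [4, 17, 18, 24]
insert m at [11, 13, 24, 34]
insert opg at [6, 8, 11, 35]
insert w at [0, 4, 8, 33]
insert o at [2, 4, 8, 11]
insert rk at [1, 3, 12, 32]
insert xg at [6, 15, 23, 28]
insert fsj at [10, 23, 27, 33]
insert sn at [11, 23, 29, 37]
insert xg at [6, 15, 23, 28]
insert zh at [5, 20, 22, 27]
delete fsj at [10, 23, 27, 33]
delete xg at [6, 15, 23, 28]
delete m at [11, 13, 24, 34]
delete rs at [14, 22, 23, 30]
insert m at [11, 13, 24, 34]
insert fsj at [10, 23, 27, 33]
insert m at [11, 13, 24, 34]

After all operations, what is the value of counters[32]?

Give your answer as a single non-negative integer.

Answer: 1

Derivation:
Step 1: insert rs at [14, 22, 23, 30] -> counters=[0,0,0,0,0,0,0,0,0,0,0,0,0,0,1,0,0,0,0,0,0,0,1,1,0,0,0,0,0,0,1,0,0,0,0,0,0,0]
Step 2: insert zh at [5, 20, 22, 27] -> counters=[0,0,0,0,0,1,0,0,0,0,0,0,0,0,1,0,0,0,0,0,1,0,2,1,0,0,0,1,0,0,1,0,0,0,0,0,0,0]
Step 3: insert sqc at [4, 17, 18, 24] -> counters=[0,0,0,0,1,1,0,0,0,0,0,0,0,0,1,0,0,1,1,0,1,0,2,1,1,0,0,1,0,0,1,0,0,0,0,0,0,0]
Step 4: insert m at [11, 13, 24, 34] -> counters=[0,0,0,0,1,1,0,0,0,0,0,1,0,1,1,0,0,1,1,0,1,0,2,1,2,0,0,1,0,0,1,0,0,0,1,0,0,0]
Step 5: insert opg at [6, 8, 11, 35] -> counters=[0,0,0,0,1,1,1,0,1,0,0,2,0,1,1,0,0,1,1,0,1,0,2,1,2,0,0,1,0,0,1,0,0,0,1,1,0,0]
Step 6: insert w at [0, 4, 8, 33] -> counters=[1,0,0,0,2,1,1,0,2,0,0,2,0,1,1,0,0,1,1,0,1,0,2,1,2,0,0,1,0,0,1,0,0,1,1,1,0,0]
Step 7: insert o at [2, 4, 8, 11] -> counters=[1,0,1,0,3,1,1,0,3,0,0,3,0,1,1,0,0,1,1,0,1,0,2,1,2,0,0,1,0,0,1,0,0,1,1,1,0,0]
Step 8: insert rk at [1, 3, 12, 32] -> counters=[1,1,1,1,3,1,1,0,3,0,0,3,1,1,1,0,0,1,1,0,1,0,2,1,2,0,0,1,0,0,1,0,1,1,1,1,0,0]
Step 9: insert xg at [6, 15, 23, 28] -> counters=[1,1,1,1,3,1,2,0,3,0,0,3,1,1,1,1,0,1,1,0,1,0,2,2,2,0,0,1,1,0,1,0,1,1,1,1,0,0]
Step 10: insert fsj at [10, 23, 27, 33] -> counters=[1,1,1,1,3,1,2,0,3,0,1,3,1,1,1,1,0,1,1,0,1,0,2,3,2,0,0,2,1,0,1,0,1,2,1,1,0,0]
Step 11: insert sn at [11, 23, 29, 37] -> counters=[1,1,1,1,3,1,2,0,3,0,1,4,1,1,1,1,0,1,1,0,1,0,2,4,2,0,0,2,1,1,1,0,1,2,1,1,0,1]
Step 12: insert xg at [6, 15, 23, 28] -> counters=[1,1,1,1,3,1,3,0,3,0,1,4,1,1,1,2,0,1,1,0,1,0,2,5,2,0,0,2,2,1,1,0,1,2,1,1,0,1]
Step 13: insert zh at [5, 20, 22, 27] -> counters=[1,1,1,1,3,2,3,0,3,0,1,4,1,1,1,2,0,1,1,0,2,0,3,5,2,0,0,3,2,1,1,0,1,2,1,1,0,1]
Step 14: delete fsj at [10, 23, 27, 33] -> counters=[1,1,1,1,3,2,3,0,3,0,0,4,1,1,1,2,0,1,1,0,2,0,3,4,2,0,0,2,2,1,1,0,1,1,1,1,0,1]
Step 15: delete xg at [6, 15, 23, 28] -> counters=[1,1,1,1,3,2,2,0,3,0,0,4,1,1,1,1,0,1,1,0,2,0,3,3,2,0,0,2,1,1,1,0,1,1,1,1,0,1]
Step 16: delete m at [11, 13, 24, 34] -> counters=[1,1,1,1,3,2,2,0,3,0,0,3,1,0,1,1,0,1,1,0,2,0,3,3,1,0,0,2,1,1,1,0,1,1,0,1,0,1]
Step 17: delete rs at [14, 22, 23, 30] -> counters=[1,1,1,1,3,2,2,0,3,0,0,3,1,0,0,1,0,1,1,0,2,0,2,2,1,0,0,2,1,1,0,0,1,1,0,1,0,1]
Step 18: insert m at [11, 13, 24, 34] -> counters=[1,1,1,1,3,2,2,0,3,0,0,4,1,1,0,1,0,1,1,0,2,0,2,2,2,0,0,2,1,1,0,0,1,1,1,1,0,1]
Step 19: insert fsj at [10, 23, 27, 33] -> counters=[1,1,1,1,3,2,2,0,3,0,1,4,1,1,0,1,0,1,1,0,2,0,2,3,2,0,0,3,1,1,0,0,1,2,1,1,0,1]
Step 20: insert m at [11, 13, 24, 34] -> counters=[1,1,1,1,3,2,2,0,3,0,1,5,1,2,0,1,0,1,1,0,2,0,2,3,3,0,0,3,1,1,0,0,1,2,2,1,0,1]
Final counters=[1,1,1,1,3,2,2,0,3,0,1,5,1,2,0,1,0,1,1,0,2,0,2,3,3,0,0,3,1,1,0,0,1,2,2,1,0,1] -> counters[32]=1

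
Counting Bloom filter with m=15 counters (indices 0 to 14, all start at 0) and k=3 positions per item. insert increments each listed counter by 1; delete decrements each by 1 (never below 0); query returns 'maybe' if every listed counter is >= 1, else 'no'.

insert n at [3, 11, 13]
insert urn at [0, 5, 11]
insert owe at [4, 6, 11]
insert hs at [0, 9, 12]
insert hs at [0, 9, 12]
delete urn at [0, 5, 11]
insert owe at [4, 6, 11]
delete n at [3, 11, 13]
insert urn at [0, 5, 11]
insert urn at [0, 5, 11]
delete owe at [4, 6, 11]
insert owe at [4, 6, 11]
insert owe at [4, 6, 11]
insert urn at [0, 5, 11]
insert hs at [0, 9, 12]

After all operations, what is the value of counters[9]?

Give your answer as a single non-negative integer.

Answer: 3

Derivation:
Step 1: insert n at [3, 11, 13] -> counters=[0,0,0,1,0,0,0,0,0,0,0,1,0,1,0]
Step 2: insert urn at [0, 5, 11] -> counters=[1,0,0,1,0,1,0,0,0,0,0,2,0,1,0]
Step 3: insert owe at [4, 6, 11] -> counters=[1,0,0,1,1,1,1,0,0,0,0,3,0,1,0]
Step 4: insert hs at [0, 9, 12] -> counters=[2,0,0,1,1,1,1,0,0,1,0,3,1,1,0]
Step 5: insert hs at [0, 9, 12] -> counters=[3,0,0,1,1,1,1,0,0,2,0,3,2,1,0]
Step 6: delete urn at [0, 5, 11] -> counters=[2,0,0,1,1,0,1,0,0,2,0,2,2,1,0]
Step 7: insert owe at [4, 6, 11] -> counters=[2,0,0,1,2,0,2,0,0,2,0,3,2,1,0]
Step 8: delete n at [3, 11, 13] -> counters=[2,0,0,0,2,0,2,0,0,2,0,2,2,0,0]
Step 9: insert urn at [0, 5, 11] -> counters=[3,0,0,0,2,1,2,0,0,2,0,3,2,0,0]
Step 10: insert urn at [0, 5, 11] -> counters=[4,0,0,0,2,2,2,0,0,2,0,4,2,0,0]
Step 11: delete owe at [4, 6, 11] -> counters=[4,0,0,0,1,2,1,0,0,2,0,3,2,0,0]
Step 12: insert owe at [4, 6, 11] -> counters=[4,0,0,0,2,2,2,0,0,2,0,4,2,0,0]
Step 13: insert owe at [4, 6, 11] -> counters=[4,0,0,0,3,2,3,0,0,2,0,5,2,0,0]
Step 14: insert urn at [0, 5, 11] -> counters=[5,0,0,0,3,3,3,0,0,2,0,6,2,0,0]
Step 15: insert hs at [0, 9, 12] -> counters=[6,0,0,0,3,3,3,0,0,3,0,6,3,0,0]
Final counters=[6,0,0,0,3,3,3,0,0,3,0,6,3,0,0] -> counters[9]=3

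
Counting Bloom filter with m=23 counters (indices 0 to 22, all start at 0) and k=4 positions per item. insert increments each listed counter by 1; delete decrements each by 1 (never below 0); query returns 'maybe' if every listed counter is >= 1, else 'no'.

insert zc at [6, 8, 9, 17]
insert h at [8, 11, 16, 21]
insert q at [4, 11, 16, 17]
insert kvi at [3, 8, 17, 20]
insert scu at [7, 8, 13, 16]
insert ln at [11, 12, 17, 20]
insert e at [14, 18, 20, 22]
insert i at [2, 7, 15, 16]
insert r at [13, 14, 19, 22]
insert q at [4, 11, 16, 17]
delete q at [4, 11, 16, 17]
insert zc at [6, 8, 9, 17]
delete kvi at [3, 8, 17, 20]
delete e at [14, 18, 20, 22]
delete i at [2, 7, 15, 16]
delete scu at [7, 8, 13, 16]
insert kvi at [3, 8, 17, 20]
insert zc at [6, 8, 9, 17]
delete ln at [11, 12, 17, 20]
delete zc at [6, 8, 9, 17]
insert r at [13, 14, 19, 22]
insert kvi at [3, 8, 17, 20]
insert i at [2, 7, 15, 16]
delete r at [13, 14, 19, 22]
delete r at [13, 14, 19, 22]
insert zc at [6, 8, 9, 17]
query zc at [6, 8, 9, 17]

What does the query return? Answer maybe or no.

Answer: maybe

Derivation:
Step 1: insert zc at [6, 8, 9, 17] -> counters=[0,0,0,0,0,0,1,0,1,1,0,0,0,0,0,0,0,1,0,0,0,0,0]
Step 2: insert h at [8, 11, 16, 21] -> counters=[0,0,0,0,0,0,1,0,2,1,0,1,0,0,0,0,1,1,0,0,0,1,0]
Step 3: insert q at [4, 11, 16, 17] -> counters=[0,0,0,0,1,0,1,0,2,1,0,2,0,0,0,0,2,2,0,0,0,1,0]
Step 4: insert kvi at [3, 8, 17, 20] -> counters=[0,0,0,1,1,0,1,0,3,1,0,2,0,0,0,0,2,3,0,0,1,1,0]
Step 5: insert scu at [7, 8, 13, 16] -> counters=[0,0,0,1,1,0,1,1,4,1,0,2,0,1,0,0,3,3,0,0,1,1,0]
Step 6: insert ln at [11, 12, 17, 20] -> counters=[0,0,0,1,1,0,1,1,4,1,0,3,1,1,0,0,3,4,0,0,2,1,0]
Step 7: insert e at [14, 18, 20, 22] -> counters=[0,0,0,1,1,0,1,1,4,1,0,3,1,1,1,0,3,4,1,0,3,1,1]
Step 8: insert i at [2, 7, 15, 16] -> counters=[0,0,1,1,1,0,1,2,4,1,0,3,1,1,1,1,4,4,1,0,3,1,1]
Step 9: insert r at [13, 14, 19, 22] -> counters=[0,0,1,1,1,0,1,2,4,1,0,3,1,2,2,1,4,4,1,1,3,1,2]
Step 10: insert q at [4, 11, 16, 17] -> counters=[0,0,1,1,2,0,1,2,4,1,0,4,1,2,2,1,5,5,1,1,3,1,2]
Step 11: delete q at [4, 11, 16, 17] -> counters=[0,0,1,1,1,0,1,2,4,1,0,3,1,2,2,1,4,4,1,1,3,1,2]
Step 12: insert zc at [6, 8, 9, 17] -> counters=[0,0,1,1,1,0,2,2,5,2,0,3,1,2,2,1,4,5,1,1,3,1,2]
Step 13: delete kvi at [3, 8, 17, 20] -> counters=[0,0,1,0,1,0,2,2,4,2,0,3,1,2,2,1,4,4,1,1,2,1,2]
Step 14: delete e at [14, 18, 20, 22] -> counters=[0,0,1,0,1,0,2,2,4,2,0,3,1,2,1,1,4,4,0,1,1,1,1]
Step 15: delete i at [2, 7, 15, 16] -> counters=[0,0,0,0,1,0,2,1,4,2,0,3,1,2,1,0,3,4,0,1,1,1,1]
Step 16: delete scu at [7, 8, 13, 16] -> counters=[0,0,0,0,1,0,2,0,3,2,0,3,1,1,1,0,2,4,0,1,1,1,1]
Step 17: insert kvi at [3, 8, 17, 20] -> counters=[0,0,0,1,1,0,2,0,4,2,0,3,1,1,1,0,2,5,0,1,2,1,1]
Step 18: insert zc at [6, 8, 9, 17] -> counters=[0,0,0,1,1,0,3,0,5,3,0,3,1,1,1,0,2,6,0,1,2,1,1]
Step 19: delete ln at [11, 12, 17, 20] -> counters=[0,0,0,1,1,0,3,0,5,3,0,2,0,1,1,0,2,5,0,1,1,1,1]
Step 20: delete zc at [6, 8, 9, 17] -> counters=[0,0,0,1,1,0,2,0,4,2,0,2,0,1,1,0,2,4,0,1,1,1,1]
Step 21: insert r at [13, 14, 19, 22] -> counters=[0,0,0,1,1,0,2,0,4,2,0,2,0,2,2,0,2,4,0,2,1,1,2]
Step 22: insert kvi at [3, 8, 17, 20] -> counters=[0,0,0,2,1,0,2,0,5,2,0,2,0,2,2,0,2,5,0,2,2,1,2]
Step 23: insert i at [2, 7, 15, 16] -> counters=[0,0,1,2,1,0,2,1,5,2,0,2,0,2,2,1,3,5,0,2,2,1,2]
Step 24: delete r at [13, 14, 19, 22] -> counters=[0,0,1,2,1,0,2,1,5,2,0,2,0,1,1,1,3,5,0,1,2,1,1]
Step 25: delete r at [13, 14, 19, 22] -> counters=[0,0,1,2,1,0,2,1,5,2,0,2,0,0,0,1,3,5,0,0,2,1,0]
Step 26: insert zc at [6, 8, 9, 17] -> counters=[0,0,1,2,1,0,3,1,6,3,0,2,0,0,0,1,3,6,0,0,2,1,0]
Query zc: check counters[6]=3 counters[8]=6 counters[9]=3 counters[17]=6 -> maybe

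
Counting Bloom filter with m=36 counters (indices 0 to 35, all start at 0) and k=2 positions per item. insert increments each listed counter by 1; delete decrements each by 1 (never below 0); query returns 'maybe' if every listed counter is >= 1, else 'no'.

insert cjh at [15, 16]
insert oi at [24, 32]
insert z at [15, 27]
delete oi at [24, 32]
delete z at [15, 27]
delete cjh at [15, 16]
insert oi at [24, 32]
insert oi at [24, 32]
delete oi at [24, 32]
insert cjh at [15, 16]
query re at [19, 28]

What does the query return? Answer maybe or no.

Step 1: insert cjh at [15, 16] -> counters=[0,0,0,0,0,0,0,0,0,0,0,0,0,0,0,1,1,0,0,0,0,0,0,0,0,0,0,0,0,0,0,0,0,0,0,0]
Step 2: insert oi at [24, 32] -> counters=[0,0,0,0,0,0,0,0,0,0,0,0,0,0,0,1,1,0,0,0,0,0,0,0,1,0,0,0,0,0,0,0,1,0,0,0]
Step 3: insert z at [15, 27] -> counters=[0,0,0,0,0,0,0,0,0,0,0,0,0,0,0,2,1,0,0,0,0,0,0,0,1,0,0,1,0,0,0,0,1,0,0,0]
Step 4: delete oi at [24, 32] -> counters=[0,0,0,0,0,0,0,0,0,0,0,0,0,0,0,2,1,0,0,0,0,0,0,0,0,0,0,1,0,0,0,0,0,0,0,0]
Step 5: delete z at [15, 27] -> counters=[0,0,0,0,0,0,0,0,0,0,0,0,0,0,0,1,1,0,0,0,0,0,0,0,0,0,0,0,0,0,0,0,0,0,0,0]
Step 6: delete cjh at [15, 16] -> counters=[0,0,0,0,0,0,0,0,0,0,0,0,0,0,0,0,0,0,0,0,0,0,0,0,0,0,0,0,0,0,0,0,0,0,0,0]
Step 7: insert oi at [24, 32] -> counters=[0,0,0,0,0,0,0,0,0,0,0,0,0,0,0,0,0,0,0,0,0,0,0,0,1,0,0,0,0,0,0,0,1,0,0,0]
Step 8: insert oi at [24, 32] -> counters=[0,0,0,0,0,0,0,0,0,0,0,0,0,0,0,0,0,0,0,0,0,0,0,0,2,0,0,0,0,0,0,0,2,0,0,0]
Step 9: delete oi at [24, 32] -> counters=[0,0,0,0,0,0,0,0,0,0,0,0,0,0,0,0,0,0,0,0,0,0,0,0,1,0,0,0,0,0,0,0,1,0,0,0]
Step 10: insert cjh at [15, 16] -> counters=[0,0,0,0,0,0,0,0,0,0,0,0,0,0,0,1,1,0,0,0,0,0,0,0,1,0,0,0,0,0,0,0,1,0,0,0]
Query re: check counters[19]=0 counters[28]=0 -> no

Answer: no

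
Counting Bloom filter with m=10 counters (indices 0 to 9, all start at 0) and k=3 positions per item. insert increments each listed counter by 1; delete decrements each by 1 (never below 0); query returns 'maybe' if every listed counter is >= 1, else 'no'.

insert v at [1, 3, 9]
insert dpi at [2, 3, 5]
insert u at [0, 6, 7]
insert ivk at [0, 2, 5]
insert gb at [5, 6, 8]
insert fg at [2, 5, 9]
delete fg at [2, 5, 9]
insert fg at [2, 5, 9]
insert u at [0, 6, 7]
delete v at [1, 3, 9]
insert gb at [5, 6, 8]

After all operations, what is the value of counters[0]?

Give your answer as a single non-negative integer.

Step 1: insert v at [1, 3, 9] -> counters=[0,1,0,1,0,0,0,0,0,1]
Step 2: insert dpi at [2, 3, 5] -> counters=[0,1,1,2,0,1,0,0,0,1]
Step 3: insert u at [0, 6, 7] -> counters=[1,1,1,2,0,1,1,1,0,1]
Step 4: insert ivk at [0, 2, 5] -> counters=[2,1,2,2,0,2,1,1,0,1]
Step 5: insert gb at [5, 6, 8] -> counters=[2,1,2,2,0,3,2,1,1,1]
Step 6: insert fg at [2, 5, 9] -> counters=[2,1,3,2,0,4,2,1,1,2]
Step 7: delete fg at [2, 5, 9] -> counters=[2,1,2,2,0,3,2,1,1,1]
Step 8: insert fg at [2, 5, 9] -> counters=[2,1,3,2,0,4,2,1,1,2]
Step 9: insert u at [0, 6, 7] -> counters=[3,1,3,2,0,4,3,2,1,2]
Step 10: delete v at [1, 3, 9] -> counters=[3,0,3,1,0,4,3,2,1,1]
Step 11: insert gb at [5, 6, 8] -> counters=[3,0,3,1,0,5,4,2,2,1]
Final counters=[3,0,3,1,0,5,4,2,2,1] -> counters[0]=3

Answer: 3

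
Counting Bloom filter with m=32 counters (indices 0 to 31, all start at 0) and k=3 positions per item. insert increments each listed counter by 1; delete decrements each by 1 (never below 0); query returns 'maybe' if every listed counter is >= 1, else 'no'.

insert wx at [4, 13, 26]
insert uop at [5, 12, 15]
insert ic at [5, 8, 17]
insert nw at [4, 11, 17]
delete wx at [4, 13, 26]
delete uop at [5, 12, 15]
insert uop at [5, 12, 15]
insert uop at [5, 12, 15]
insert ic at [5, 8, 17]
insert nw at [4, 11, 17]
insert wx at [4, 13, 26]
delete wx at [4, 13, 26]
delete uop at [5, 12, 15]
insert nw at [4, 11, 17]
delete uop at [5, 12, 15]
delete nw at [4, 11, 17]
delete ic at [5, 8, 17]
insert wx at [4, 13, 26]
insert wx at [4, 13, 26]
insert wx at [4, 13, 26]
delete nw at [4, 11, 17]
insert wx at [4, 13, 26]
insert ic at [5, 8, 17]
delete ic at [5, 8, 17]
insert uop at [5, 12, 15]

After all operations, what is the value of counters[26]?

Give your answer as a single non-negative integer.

Step 1: insert wx at [4, 13, 26] -> counters=[0,0,0,0,1,0,0,0,0,0,0,0,0,1,0,0,0,0,0,0,0,0,0,0,0,0,1,0,0,0,0,0]
Step 2: insert uop at [5, 12, 15] -> counters=[0,0,0,0,1,1,0,0,0,0,0,0,1,1,0,1,0,0,0,0,0,0,0,0,0,0,1,0,0,0,0,0]
Step 3: insert ic at [5, 8, 17] -> counters=[0,0,0,0,1,2,0,0,1,0,0,0,1,1,0,1,0,1,0,0,0,0,0,0,0,0,1,0,0,0,0,0]
Step 4: insert nw at [4, 11, 17] -> counters=[0,0,0,0,2,2,0,0,1,0,0,1,1,1,0,1,0,2,0,0,0,0,0,0,0,0,1,0,0,0,0,0]
Step 5: delete wx at [4, 13, 26] -> counters=[0,0,0,0,1,2,0,0,1,0,0,1,1,0,0,1,0,2,0,0,0,0,0,0,0,0,0,0,0,0,0,0]
Step 6: delete uop at [5, 12, 15] -> counters=[0,0,0,0,1,1,0,0,1,0,0,1,0,0,0,0,0,2,0,0,0,0,0,0,0,0,0,0,0,0,0,0]
Step 7: insert uop at [5, 12, 15] -> counters=[0,0,0,0,1,2,0,0,1,0,0,1,1,0,0,1,0,2,0,0,0,0,0,0,0,0,0,0,0,0,0,0]
Step 8: insert uop at [5, 12, 15] -> counters=[0,0,0,0,1,3,0,0,1,0,0,1,2,0,0,2,0,2,0,0,0,0,0,0,0,0,0,0,0,0,0,0]
Step 9: insert ic at [5, 8, 17] -> counters=[0,0,0,0,1,4,0,0,2,0,0,1,2,0,0,2,0,3,0,0,0,0,0,0,0,0,0,0,0,0,0,0]
Step 10: insert nw at [4, 11, 17] -> counters=[0,0,0,0,2,4,0,0,2,0,0,2,2,0,0,2,0,4,0,0,0,0,0,0,0,0,0,0,0,0,0,0]
Step 11: insert wx at [4, 13, 26] -> counters=[0,0,0,0,3,4,0,0,2,0,0,2,2,1,0,2,0,4,0,0,0,0,0,0,0,0,1,0,0,0,0,0]
Step 12: delete wx at [4, 13, 26] -> counters=[0,0,0,0,2,4,0,0,2,0,0,2,2,0,0,2,0,4,0,0,0,0,0,0,0,0,0,0,0,0,0,0]
Step 13: delete uop at [5, 12, 15] -> counters=[0,0,0,0,2,3,0,0,2,0,0,2,1,0,0,1,0,4,0,0,0,0,0,0,0,0,0,0,0,0,0,0]
Step 14: insert nw at [4, 11, 17] -> counters=[0,0,0,0,3,3,0,0,2,0,0,3,1,0,0,1,0,5,0,0,0,0,0,0,0,0,0,0,0,0,0,0]
Step 15: delete uop at [5, 12, 15] -> counters=[0,0,0,0,3,2,0,0,2,0,0,3,0,0,0,0,0,5,0,0,0,0,0,0,0,0,0,0,0,0,0,0]
Step 16: delete nw at [4, 11, 17] -> counters=[0,0,0,0,2,2,0,0,2,0,0,2,0,0,0,0,0,4,0,0,0,0,0,0,0,0,0,0,0,0,0,0]
Step 17: delete ic at [5, 8, 17] -> counters=[0,0,0,0,2,1,0,0,1,0,0,2,0,0,0,0,0,3,0,0,0,0,0,0,0,0,0,0,0,0,0,0]
Step 18: insert wx at [4, 13, 26] -> counters=[0,0,0,0,3,1,0,0,1,0,0,2,0,1,0,0,0,3,0,0,0,0,0,0,0,0,1,0,0,0,0,0]
Step 19: insert wx at [4, 13, 26] -> counters=[0,0,0,0,4,1,0,0,1,0,0,2,0,2,0,0,0,3,0,0,0,0,0,0,0,0,2,0,0,0,0,0]
Step 20: insert wx at [4, 13, 26] -> counters=[0,0,0,0,5,1,0,0,1,0,0,2,0,3,0,0,0,3,0,0,0,0,0,0,0,0,3,0,0,0,0,0]
Step 21: delete nw at [4, 11, 17] -> counters=[0,0,0,0,4,1,0,0,1,0,0,1,0,3,0,0,0,2,0,0,0,0,0,0,0,0,3,0,0,0,0,0]
Step 22: insert wx at [4, 13, 26] -> counters=[0,0,0,0,5,1,0,0,1,0,0,1,0,4,0,0,0,2,0,0,0,0,0,0,0,0,4,0,0,0,0,0]
Step 23: insert ic at [5, 8, 17] -> counters=[0,0,0,0,5,2,0,0,2,0,0,1,0,4,0,0,0,3,0,0,0,0,0,0,0,0,4,0,0,0,0,0]
Step 24: delete ic at [5, 8, 17] -> counters=[0,0,0,0,5,1,0,0,1,0,0,1,0,4,0,0,0,2,0,0,0,0,0,0,0,0,4,0,0,0,0,0]
Step 25: insert uop at [5, 12, 15] -> counters=[0,0,0,0,5,2,0,0,1,0,0,1,1,4,0,1,0,2,0,0,0,0,0,0,0,0,4,0,0,0,0,0]
Final counters=[0,0,0,0,5,2,0,0,1,0,0,1,1,4,0,1,0,2,0,0,0,0,0,0,0,0,4,0,0,0,0,0] -> counters[26]=4

Answer: 4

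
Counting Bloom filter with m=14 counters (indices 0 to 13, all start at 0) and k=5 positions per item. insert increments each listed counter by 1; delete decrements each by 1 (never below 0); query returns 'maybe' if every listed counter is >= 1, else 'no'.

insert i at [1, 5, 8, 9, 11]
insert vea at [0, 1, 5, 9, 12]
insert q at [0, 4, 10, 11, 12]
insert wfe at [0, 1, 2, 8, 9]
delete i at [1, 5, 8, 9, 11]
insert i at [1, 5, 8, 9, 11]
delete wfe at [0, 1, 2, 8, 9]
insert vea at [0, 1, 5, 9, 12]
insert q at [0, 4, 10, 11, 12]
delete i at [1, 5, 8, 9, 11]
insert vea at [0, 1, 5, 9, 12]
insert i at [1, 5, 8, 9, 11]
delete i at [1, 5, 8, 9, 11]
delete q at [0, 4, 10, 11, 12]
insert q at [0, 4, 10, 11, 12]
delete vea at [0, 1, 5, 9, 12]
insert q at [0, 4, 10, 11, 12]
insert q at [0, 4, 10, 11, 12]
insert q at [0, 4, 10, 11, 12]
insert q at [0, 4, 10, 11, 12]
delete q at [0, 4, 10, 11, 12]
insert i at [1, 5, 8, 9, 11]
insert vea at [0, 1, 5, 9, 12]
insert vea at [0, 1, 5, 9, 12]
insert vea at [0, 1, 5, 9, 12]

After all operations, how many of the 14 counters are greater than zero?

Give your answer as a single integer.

Answer: 9

Derivation:
Step 1: insert i at [1, 5, 8, 9, 11] -> counters=[0,1,0,0,0,1,0,0,1,1,0,1,0,0]
Step 2: insert vea at [0, 1, 5, 9, 12] -> counters=[1,2,0,0,0,2,0,0,1,2,0,1,1,0]
Step 3: insert q at [0, 4, 10, 11, 12] -> counters=[2,2,0,0,1,2,0,0,1,2,1,2,2,0]
Step 4: insert wfe at [0, 1, 2, 8, 9] -> counters=[3,3,1,0,1,2,0,0,2,3,1,2,2,0]
Step 5: delete i at [1, 5, 8, 9, 11] -> counters=[3,2,1,0,1,1,0,0,1,2,1,1,2,0]
Step 6: insert i at [1, 5, 8, 9, 11] -> counters=[3,3,1,0,1,2,0,0,2,3,1,2,2,0]
Step 7: delete wfe at [0, 1, 2, 8, 9] -> counters=[2,2,0,0,1,2,0,0,1,2,1,2,2,0]
Step 8: insert vea at [0, 1, 5, 9, 12] -> counters=[3,3,0,0,1,3,0,0,1,3,1,2,3,0]
Step 9: insert q at [0, 4, 10, 11, 12] -> counters=[4,3,0,0,2,3,0,0,1,3,2,3,4,0]
Step 10: delete i at [1, 5, 8, 9, 11] -> counters=[4,2,0,0,2,2,0,0,0,2,2,2,4,0]
Step 11: insert vea at [0, 1, 5, 9, 12] -> counters=[5,3,0,0,2,3,0,0,0,3,2,2,5,0]
Step 12: insert i at [1, 5, 8, 9, 11] -> counters=[5,4,0,0,2,4,0,0,1,4,2,3,5,0]
Step 13: delete i at [1, 5, 8, 9, 11] -> counters=[5,3,0,0,2,3,0,0,0,3,2,2,5,0]
Step 14: delete q at [0, 4, 10, 11, 12] -> counters=[4,3,0,0,1,3,0,0,0,3,1,1,4,0]
Step 15: insert q at [0, 4, 10, 11, 12] -> counters=[5,3,0,0,2,3,0,0,0,3,2,2,5,0]
Step 16: delete vea at [0, 1, 5, 9, 12] -> counters=[4,2,0,0,2,2,0,0,0,2,2,2,4,0]
Step 17: insert q at [0, 4, 10, 11, 12] -> counters=[5,2,0,0,3,2,0,0,0,2,3,3,5,0]
Step 18: insert q at [0, 4, 10, 11, 12] -> counters=[6,2,0,0,4,2,0,0,0,2,4,4,6,0]
Step 19: insert q at [0, 4, 10, 11, 12] -> counters=[7,2,0,0,5,2,0,0,0,2,5,5,7,0]
Step 20: insert q at [0, 4, 10, 11, 12] -> counters=[8,2,0,0,6,2,0,0,0,2,6,6,8,0]
Step 21: delete q at [0, 4, 10, 11, 12] -> counters=[7,2,0,0,5,2,0,0,0,2,5,5,7,0]
Step 22: insert i at [1, 5, 8, 9, 11] -> counters=[7,3,0,0,5,3,0,0,1,3,5,6,7,0]
Step 23: insert vea at [0, 1, 5, 9, 12] -> counters=[8,4,0,0,5,4,0,0,1,4,5,6,8,0]
Step 24: insert vea at [0, 1, 5, 9, 12] -> counters=[9,5,0,0,5,5,0,0,1,5,5,6,9,0]
Step 25: insert vea at [0, 1, 5, 9, 12] -> counters=[10,6,0,0,5,6,0,0,1,6,5,6,10,0]
Final counters=[10,6,0,0,5,6,0,0,1,6,5,6,10,0] -> 9 nonzero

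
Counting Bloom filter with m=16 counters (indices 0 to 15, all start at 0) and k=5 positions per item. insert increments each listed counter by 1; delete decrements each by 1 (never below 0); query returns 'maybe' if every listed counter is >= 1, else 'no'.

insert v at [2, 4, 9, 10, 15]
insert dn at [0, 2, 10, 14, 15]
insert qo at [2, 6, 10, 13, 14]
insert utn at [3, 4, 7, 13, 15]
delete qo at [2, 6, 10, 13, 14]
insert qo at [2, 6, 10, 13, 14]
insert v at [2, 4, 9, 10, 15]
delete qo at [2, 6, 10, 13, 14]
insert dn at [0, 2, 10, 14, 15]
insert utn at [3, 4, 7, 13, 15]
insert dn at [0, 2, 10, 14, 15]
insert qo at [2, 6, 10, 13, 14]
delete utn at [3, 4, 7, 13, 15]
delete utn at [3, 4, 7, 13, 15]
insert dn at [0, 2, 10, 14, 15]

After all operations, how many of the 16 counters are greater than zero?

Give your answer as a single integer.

Answer: 9

Derivation:
Step 1: insert v at [2, 4, 9, 10, 15] -> counters=[0,0,1,0,1,0,0,0,0,1,1,0,0,0,0,1]
Step 2: insert dn at [0, 2, 10, 14, 15] -> counters=[1,0,2,0,1,0,0,0,0,1,2,0,0,0,1,2]
Step 3: insert qo at [2, 6, 10, 13, 14] -> counters=[1,0,3,0,1,0,1,0,0,1,3,0,0,1,2,2]
Step 4: insert utn at [3, 4, 7, 13, 15] -> counters=[1,0,3,1,2,0,1,1,0,1,3,0,0,2,2,3]
Step 5: delete qo at [2, 6, 10, 13, 14] -> counters=[1,0,2,1,2,0,0,1,0,1,2,0,0,1,1,3]
Step 6: insert qo at [2, 6, 10, 13, 14] -> counters=[1,0,3,1,2,0,1,1,0,1,3,0,0,2,2,3]
Step 7: insert v at [2, 4, 9, 10, 15] -> counters=[1,0,4,1,3,0,1,1,0,2,4,0,0,2,2,4]
Step 8: delete qo at [2, 6, 10, 13, 14] -> counters=[1,0,3,1,3,0,0,1,0,2,3,0,0,1,1,4]
Step 9: insert dn at [0, 2, 10, 14, 15] -> counters=[2,0,4,1,3,0,0,1,0,2,4,0,0,1,2,5]
Step 10: insert utn at [3, 4, 7, 13, 15] -> counters=[2,0,4,2,4,0,0,2,0,2,4,0,0,2,2,6]
Step 11: insert dn at [0, 2, 10, 14, 15] -> counters=[3,0,5,2,4,0,0,2,0,2,5,0,0,2,3,7]
Step 12: insert qo at [2, 6, 10, 13, 14] -> counters=[3,0,6,2,4,0,1,2,0,2,6,0,0,3,4,7]
Step 13: delete utn at [3, 4, 7, 13, 15] -> counters=[3,0,6,1,3,0,1,1,0,2,6,0,0,2,4,6]
Step 14: delete utn at [3, 4, 7, 13, 15] -> counters=[3,0,6,0,2,0,1,0,0,2,6,0,0,1,4,5]
Step 15: insert dn at [0, 2, 10, 14, 15] -> counters=[4,0,7,0,2,0,1,0,0,2,7,0,0,1,5,6]
Final counters=[4,0,7,0,2,0,1,0,0,2,7,0,0,1,5,6] -> 9 nonzero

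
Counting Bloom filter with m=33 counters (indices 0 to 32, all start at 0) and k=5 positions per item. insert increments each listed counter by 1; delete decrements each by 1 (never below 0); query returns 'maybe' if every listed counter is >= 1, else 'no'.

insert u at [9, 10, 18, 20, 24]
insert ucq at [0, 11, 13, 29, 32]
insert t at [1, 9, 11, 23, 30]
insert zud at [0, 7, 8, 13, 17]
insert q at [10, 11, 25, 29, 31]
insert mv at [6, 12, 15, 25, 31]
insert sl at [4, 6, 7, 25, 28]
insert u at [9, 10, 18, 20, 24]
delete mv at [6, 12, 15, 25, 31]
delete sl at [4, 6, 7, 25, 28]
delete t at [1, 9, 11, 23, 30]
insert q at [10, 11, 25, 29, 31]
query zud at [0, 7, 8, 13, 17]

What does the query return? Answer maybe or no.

Answer: maybe

Derivation:
Step 1: insert u at [9, 10, 18, 20, 24] -> counters=[0,0,0,0,0,0,0,0,0,1,1,0,0,0,0,0,0,0,1,0,1,0,0,0,1,0,0,0,0,0,0,0,0]
Step 2: insert ucq at [0, 11, 13, 29, 32] -> counters=[1,0,0,0,0,0,0,0,0,1,1,1,0,1,0,0,0,0,1,0,1,0,0,0,1,0,0,0,0,1,0,0,1]
Step 3: insert t at [1, 9, 11, 23, 30] -> counters=[1,1,0,0,0,0,0,0,0,2,1,2,0,1,0,0,0,0,1,0,1,0,0,1,1,0,0,0,0,1,1,0,1]
Step 4: insert zud at [0, 7, 8, 13, 17] -> counters=[2,1,0,0,0,0,0,1,1,2,1,2,0,2,0,0,0,1,1,0,1,0,0,1,1,0,0,0,0,1,1,0,1]
Step 5: insert q at [10, 11, 25, 29, 31] -> counters=[2,1,0,0,0,0,0,1,1,2,2,3,0,2,0,0,0,1,1,0,1,0,0,1,1,1,0,0,0,2,1,1,1]
Step 6: insert mv at [6, 12, 15, 25, 31] -> counters=[2,1,0,0,0,0,1,1,1,2,2,3,1,2,0,1,0,1,1,0,1,0,0,1,1,2,0,0,0,2,1,2,1]
Step 7: insert sl at [4, 6, 7, 25, 28] -> counters=[2,1,0,0,1,0,2,2,1,2,2,3,1,2,0,1,0,1,1,0,1,0,0,1,1,3,0,0,1,2,1,2,1]
Step 8: insert u at [9, 10, 18, 20, 24] -> counters=[2,1,0,0,1,0,2,2,1,3,3,3,1,2,0,1,0,1,2,0,2,0,0,1,2,3,0,0,1,2,1,2,1]
Step 9: delete mv at [6, 12, 15, 25, 31] -> counters=[2,1,0,0,1,0,1,2,1,3,3,3,0,2,0,0,0,1,2,0,2,0,0,1,2,2,0,0,1,2,1,1,1]
Step 10: delete sl at [4, 6, 7, 25, 28] -> counters=[2,1,0,0,0,0,0,1,1,3,3,3,0,2,0,0,0,1,2,0,2,0,0,1,2,1,0,0,0,2,1,1,1]
Step 11: delete t at [1, 9, 11, 23, 30] -> counters=[2,0,0,0,0,0,0,1,1,2,3,2,0,2,0,0,0,1,2,0,2,0,0,0,2,1,0,0,0,2,0,1,1]
Step 12: insert q at [10, 11, 25, 29, 31] -> counters=[2,0,0,0,0,0,0,1,1,2,4,3,0,2,0,0,0,1,2,0,2,0,0,0,2,2,0,0,0,3,0,2,1]
Query zud: check counters[0]=2 counters[7]=1 counters[8]=1 counters[13]=2 counters[17]=1 -> maybe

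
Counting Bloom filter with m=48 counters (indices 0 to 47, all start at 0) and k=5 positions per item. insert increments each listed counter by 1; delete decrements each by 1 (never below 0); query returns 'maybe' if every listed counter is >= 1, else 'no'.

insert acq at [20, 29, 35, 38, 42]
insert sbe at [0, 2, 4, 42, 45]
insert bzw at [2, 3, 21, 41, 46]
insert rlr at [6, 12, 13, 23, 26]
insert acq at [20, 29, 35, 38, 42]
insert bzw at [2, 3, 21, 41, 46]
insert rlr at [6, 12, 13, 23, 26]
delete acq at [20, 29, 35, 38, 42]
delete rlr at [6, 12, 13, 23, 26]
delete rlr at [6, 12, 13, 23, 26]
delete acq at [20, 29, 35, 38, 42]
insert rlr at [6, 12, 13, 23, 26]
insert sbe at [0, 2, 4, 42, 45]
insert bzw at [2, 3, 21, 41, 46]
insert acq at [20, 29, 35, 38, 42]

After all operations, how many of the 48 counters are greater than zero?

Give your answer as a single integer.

Step 1: insert acq at [20, 29, 35, 38, 42] -> counters=[0,0,0,0,0,0,0,0,0,0,0,0,0,0,0,0,0,0,0,0,1,0,0,0,0,0,0,0,0,1,0,0,0,0,0,1,0,0,1,0,0,0,1,0,0,0,0,0]
Step 2: insert sbe at [0, 2, 4, 42, 45] -> counters=[1,0,1,0,1,0,0,0,0,0,0,0,0,0,0,0,0,0,0,0,1,0,0,0,0,0,0,0,0,1,0,0,0,0,0,1,0,0,1,0,0,0,2,0,0,1,0,0]
Step 3: insert bzw at [2, 3, 21, 41, 46] -> counters=[1,0,2,1,1,0,0,0,0,0,0,0,0,0,0,0,0,0,0,0,1,1,0,0,0,0,0,0,0,1,0,0,0,0,0,1,0,0,1,0,0,1,2,0,0,1,1,0]
Step 4: insert rlr at [6, 12, 13, 23, 26] -> counters=[1,0,2,1,1,0,1,0,0,0,0,0,1,1,0,0,0,0,0,0,1,1,0,1,0,0,1,0,0,1,0,0,0,0,0,1,0,0,1,0,0,1,2,0,0,1,1,0]
Step 5: insert acq at [20, 29, 35, 38, 42] -> counters=[1,0,2,1,1,0,1,0,0,0,0,0,1,1,0,0,0,0,0,0,2,1,0,1,0,0,1,0,0,2,0,0,0,0,0,2,0,0,2,0,0,1,3,0,0,1,1,0]
Step 6: insert bzw at [2, 3, 21, 41, 46] -> counters=[1,0,3,2,1,0,1,0,0,0,0,0,1,1,0,0,0,0,0,0,2,2,0,1,0,0,1,0,0,2,0,0,0,0,0,2,0,0,2,0,0,2,3,0,0,1,2,0]
Step 7: insert rlr at [6, 12, 13, 23, 26] -> counters=[1,0,3,2,1,0,2,0,0,0,0,0,2,2,0,0,0,0,0,0,2,2,0,2,0,0,2,0,0,2,0,0,0,0,0,2,0,0,2,0,0,2,3,0,0,1,2,0]
Step 8: delete acq at [20, 29, 35, 38, 42] -> counters=[1,0,3,2,1,0,2,0,0,0,0,0,2,2,0,0,0,0,0,0,1,2,0,2,0,0,2,0,0,1,0,0,0,0,0,1,0,0,1,0,0,2,2,0,0,1,2,0]
Step 9: delete rlr at [6, 12, 13, 23, 26] -> counters=[1,0,3,2,1,0,1,0,0,0,0,0,1,1,0,0,0,0,0,0,1,2,0,1,0,0,1,0,0,1,0,0,0,0,0,1,0,0,1,0,0,2,2,0,0,1,2,0]
Step 10: delete rlr at [6, 12, 13, 23, 26] -> counters=[1,0,3,2,1,0,0,0,0,0,0,0,0,0,0,0,0,0,0,0,1,2,0,0,0,0,0,0,0,1,0,0,0,0,0,1,0,0,1,0,0,2,2,0,0,1,2,0]
Step 11: delete acq at [20, 29, 35, 38, 42] -> counters=[1,0,3,2,1,0,0,0,0,0,0,0,0,0,0,0,0,0,0,0,0,2,0,0,0,0,0,0,0,0,0,0,0,0,0,0,0,0,0,0,0,2,1,0,0,1,2,0]
Step 12: insert rlr at [6, 12, 13, 23, 26] -> counters=[1,0,3,2,1,0,1,0,0,0,0,0,1,1,0,0,0,0,0,0,0,2,0,1,0,0,1,0,0,0,0,0,0,0,0,0,0,0,0,0,0,2,1,0,0,1,2,0]
Step 13: insert sbe at [0, 2, 4, 42, 45] -> counters=[2,0,4,2,2,0,1,0,0,0,0,0,1,1,0,0,0,0,0,0,0,2,0,1,0,0,1,0,0,0,0,0,0,0,0,0,0,0,0,0,0,2,2,0,0,2,2,0]
Step 14: insert bzw at [2, 3, 21, 41, 46] -> counters=[2,0,5,3,2,0,1,0,0,0,0,0,1,1,0,0,0,0,0,0,0,3,0,1,0,0,1,0,0,0,0,0,0,0,0,0,0,0,0,0,0,3,2,0,0,2,3,0]
Step 15: insert acq at [20, 29, 35, 38, 42] -> counters=[2,0,5,3,2,0,1,0,0,0,0,0,1,1,0,0,0,0,0,0,1,3,0,1,0,0,1,0,0,1,0,0,0,0,0,1,0,0,1,0,0,3,3,0,0,2,3,0]
Final counters=[2,0,5,3,2,0,1,0,0,0,0,0,1,1,0,0,0,0,0,0,1,3,0,1,0,0,1,0,0,1,0,0,0,0,0,1,0,0,1,0,0,3,3,0,0,2,3,0] -> 18 nonzero

Answer: 18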